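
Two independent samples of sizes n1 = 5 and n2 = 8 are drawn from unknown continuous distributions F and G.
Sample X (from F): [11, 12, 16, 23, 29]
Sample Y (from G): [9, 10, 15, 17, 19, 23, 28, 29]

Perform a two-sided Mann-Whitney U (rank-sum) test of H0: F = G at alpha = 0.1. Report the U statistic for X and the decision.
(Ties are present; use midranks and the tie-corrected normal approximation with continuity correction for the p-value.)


Step 1: Combine and sort all 13 observations; assign midranks.
sorted (value, group): (9,Y), (10,Y), (11,X), (12,X), (15,Y), (16,X), (17,Y), (19,Y), (23,X), (23,Y), (28,Y), (29,X), (29,Y)
ranks: 9->1, 10->2, 11->3, 12->4, 15->5, 16->6, 17->7, 19->8, 23->9.5, 23->9.5, 28->11, 29->12.5, 29->12.5
Step 2: Rank sum for X: R1 = 3 + 4 + 6 + 9.5 + 12.5 = 35.
Step 3: U_X = R1 - n1(n1+1)/2 = 35 - 5*6/2 = 35 - 15 = 20.
       U_Y = n1*n2 - U_X = 40 - 20 = 20.
Step 4: Ties are present, so use the tie-corrected normal approximation (with continuity correction) for the p-value.
Step 5: p-value = 1.000000; compare to alpha = 0.1. fail to reject H0.

U_X = 20, p = 1.000000, fail to reject H0 at alpha = 0.1.


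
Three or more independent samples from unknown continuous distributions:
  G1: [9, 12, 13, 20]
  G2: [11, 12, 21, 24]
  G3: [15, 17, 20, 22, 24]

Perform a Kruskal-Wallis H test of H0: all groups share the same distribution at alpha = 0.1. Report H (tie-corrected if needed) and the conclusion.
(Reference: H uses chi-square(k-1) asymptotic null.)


Step 1: Combine all N = 13 observations and assign midranks.
sorted (value, group, rank): (9,G1,1), (11,G2,2), (12,G1,3.5), (12,G2,3.5), (13,G1,5), (15,G3,6), (17,G3,7), (20,G1,8.5), (20,G3,8.5), (21,G2,10), (22,G3,11), (24,G2,12.5), (24,G3,12.5)
Step 2: Sum ranks within each group.
R_1 = 18 (n_1 = 4)
R_2 = 28 (n_2 = 4)
R_3 = 45 (n_3 = 5)
Step 3: H = 12/(N(N+1)) * sum(R_i^2/n_i) - 3(N+1)
     = 12/(13*14) * (18^2/4 + 28^2/4 + 45^2/5) - 3*14
     = 0.065934 * 682 - 42
     = 2.967033.
Step 4: Ties present; correction factor C = 1 - 18/(13^3 - 13) = 0.991758. Corrected H = 2.967033 / 0.991758 = 2.991690.
Step 5: Under H0, H ~ chi^2(2); p-value = 0.224059.
Step 6: alpha = 0.1. fail to reject H0.

H = 2.9917, df = 2, p = 0.224059, fail to reject H0.


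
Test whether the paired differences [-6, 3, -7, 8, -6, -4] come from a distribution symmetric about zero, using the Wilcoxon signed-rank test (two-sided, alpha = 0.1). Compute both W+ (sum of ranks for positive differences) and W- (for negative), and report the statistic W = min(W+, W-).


Step 1: Drop any zero differences (none here) and take |d_i|.
|d| = [6, 3, 7, 8, 6, 4]
Step 2: Midrank |d_i| (ties get averaged ranks).
ranks: |6|->3.5, |3|->1, |7|->5, |8|->6, |6|->3.5, |4|->2
Step 3: Attach original signs; sum ranks with positive sign and with negative sign.
W+ = 1 + 6 = 7
W- = 3.5 + 5 + 3.5 + 2 = 14
(Check: W+ + W- = 21 should equal n(n+1)/2 = 21.)
Step 4: Test statistic W = min(W+, W-) = 7.
Step 5: Ties in |d|, so use the tie-corrected normal approximation.
        E[W] = n(n+1)/4 = 6*7/4 = 10.5.
        Tie groups: |d|=6 (t=2); sum(t^3 - t) = 6.
        Var[W] = n(n+1)(2n+1)/24 - sum(t^3-t)/48 = 546/24 - 6/48 = 22.625.
        z = (W - E[W]) / sqrt(Var[W]) = (7 - 10.5) / 4.7566 = -0.7358.
        Two-sided p = 2*Phi(z) = 0.461838.
Step 6: alpha = 0.1. fail to reject H0.

W+ = 7, W- = 14, W = min = 7, p = 0.461838, fail to reject H0.


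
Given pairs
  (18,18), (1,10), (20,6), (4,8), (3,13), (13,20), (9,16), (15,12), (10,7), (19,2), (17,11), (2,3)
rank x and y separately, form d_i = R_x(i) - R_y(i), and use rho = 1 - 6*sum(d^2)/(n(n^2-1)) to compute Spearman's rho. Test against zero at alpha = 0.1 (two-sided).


Step 1: Rank x and y separately (midranks; no ties here).
rank(x): 18->10, 1->1, 20->12, 4->4, 3->3, 13->7, 9->5, 15->8, 10->6, 19->11, 17->9, 2->2
rank(y): 18->11, 10->6, 6->3, 8->5, 13->9, 20->12, 16->10, 12->8, 7->4, 2->1, 11->7, 3->2
Step 2: d_i = R_x(i) - R_y(i); compute d_i^2.
  (10-11)^2=1, (1-6)^2=25, (12-3)^2=81, (4-5)^2=1, (3-9)^2=36, (7-12)^2=25, (5-10)^2=25, (8-8)^2=0, (6-4)^2=4, (11-1)^2=100, (9-7)^2=4, (2-2)^2=0
sum(d^2) = 302.
Step 3: rho = 1 - 6*302 / (12*(12^2 - 1)) = 1 - 1812/1716 = -0.055944.
Step 4: Under H0, t = rho * sqrt((n-2)/(1-rho^2)) = -0.1772 ~ t(10).
Step 5: Two-sided p-value from the t-distribution with 10 df = 0.862898.
Step 6: alpha = 0.1. fail to reject H0.

rho = -0.0559, p = 0.862898, fail to reject H0 at alpha = 0.1.


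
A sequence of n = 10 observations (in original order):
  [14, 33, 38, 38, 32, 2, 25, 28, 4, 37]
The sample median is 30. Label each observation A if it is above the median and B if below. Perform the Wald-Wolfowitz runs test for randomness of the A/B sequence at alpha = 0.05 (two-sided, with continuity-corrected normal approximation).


Step 1: Compute median = 30; label A = above, B = below.
Labels in order: BAAAABBBBA  (n_A = 5, n_B = 5)
Step 2: Count runs R = 4.
Step 3: Under H0 (random ordering), E[R] = 2*n_A*n_B/(n_A+n_B) + 1 = 2*5*5/10 + 1 = 6.0000.
        Var[R] = 2*n_A*n_B*(2*n_A*n_B - n_A - n_B) / ((n_A+n_B)^2 * (n_A+n_B-1)) = 2000/900 = 2.2222.
        SD[R] = 1.4907.
Step 4: Continuity-corrected z = (R + 0.5 - E[R]) / SD[R] = (4 + 0.5 - 6.0000) / 1.4907 = -1.0062.
Step 5: Two-sided p-value via normal approximation = 2*(1 - Phi(|z|)) = 0.314305.
Step 6: alpha = 0.05. fail to reject H0.

R = 4, z = -1.0062, p = 0.314305, fail to reject H0.


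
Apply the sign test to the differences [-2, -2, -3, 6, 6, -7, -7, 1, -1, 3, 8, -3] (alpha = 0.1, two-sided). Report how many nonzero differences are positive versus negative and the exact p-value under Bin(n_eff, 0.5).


Step 1: Discard zero differences. Original n = 12; n_eff = number of nonzero differences = 12.
Nonzero differences (with sign): -2, -2, -3, +6, +6, -7, -7, +1, -1, +3, +8, -3
Step 2: Count signs: positive = 5, negative = 7.
Step 3: Under H0: P(positive) = 0.5, so the number of positives S ~ Bin(12, 0.5).
Step 4: Two-sided exact p-value = sum of Bin(12,0.5) probabilities at or below the observed probability = 0.774414.
Step 5: alpha = 0.1. fail to reject H0.

n_eff = 12, pos = 5, neg = 7, p = 0.774414, fail to reject H0.


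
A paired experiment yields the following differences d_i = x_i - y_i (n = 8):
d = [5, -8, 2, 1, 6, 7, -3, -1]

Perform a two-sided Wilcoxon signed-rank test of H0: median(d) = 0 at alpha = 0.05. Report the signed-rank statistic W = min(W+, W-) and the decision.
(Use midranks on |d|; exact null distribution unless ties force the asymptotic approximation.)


Step 1: Drop any zero differences (none here) and take |d_i|.
|d| = [5, 8, 2, 1, 6, 7, 3, 1]
Step 2: Midrank |d_i| (ties get averaged ranks).
ranks: |5|->5, |8|->8, |2|->3, |1|->1.5, |6|->6, |7|->7, |3|->4, |1|->1.5
Step 3: Attach original signs; sum ranks with positive sign and with negative sign.
W+ = 5 + 3 + 1.5 + 6 + 7 = 22.5
W- = 8 + 4 + 1.5 = 13.5
(Check: W+ + W- = 36 should equal n(n+1)/2 = 36.)
Step 4: Test statistic W = min(W+, W-) = 13.5.
Step 5: Ties in |d|, so use the tie-corrected normal approximation.
        E[W] = n(n+1)/4 = 8*9/4 = 18.
        Tie groups: |d|=1 (t=2); sum(t^3 - t) = 6.
        Var[W] = n(n+1)(2n+1)/24 - sum(t^3-t)/48 = 1224/24 - 6/48 = 50.875.
        z = (W - E[W]) / sqrt(Var[W]) = (13.5 - 18) / 7.1327 = -0.6309.
        Two-sided p = 2*Phi(z) = 0.528106.
Step 6: alpha = 0.05. fail to reject H0.

W+ = 22.5, W- = 13.5, W = min = 13.5, p = 0.528106, fail to reject H0.


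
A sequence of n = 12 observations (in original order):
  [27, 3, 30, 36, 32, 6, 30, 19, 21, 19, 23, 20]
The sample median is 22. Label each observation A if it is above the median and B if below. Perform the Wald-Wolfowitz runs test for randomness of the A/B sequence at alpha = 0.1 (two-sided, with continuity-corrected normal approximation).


Step 1: Compute median = 22; label A = above, B = below.
Labels in order: ABAAABABBBAB  (n_A = 6, n_B = 6)
Step 2: Count runs R = 8.
Step 3: Under H0 (random ordering), E[R] = 2*n_A*n_B/(n_A+n_B) + 1 = 2*6*6/12 + 1 = 7.0000.
        Var[R] = 2*n_A*n_B*(2*n_A*n_B - n_A - n_B) / ((n_A+n_B)^2 * (n_A+n_B-1)) = 4320/1584 = 2.7273.
        SD[R] = 1.6514.
Step 4: Continuity-corrected z = (R - 0.5 - E[R]) / SD[R] = (8 - 0.5 - 7.0000) / 1.6514 = 0.3028.
Step 5: Two-sided p-value via normal approximation = 2*(1 - Phi(|z|)) = 0.762069.
Step 6: alpha = 0.1. fail to reject H0.

R = 8, z = 0.3028, p = 0.762069, fail to reject H0.


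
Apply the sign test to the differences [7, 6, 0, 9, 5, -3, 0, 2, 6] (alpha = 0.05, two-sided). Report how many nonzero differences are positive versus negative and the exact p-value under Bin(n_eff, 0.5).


Step 1: Discard zero differences. Original n = 9; n_eff = number of nonzero differences = 7.
Nonzero differences (with sign): +7, +6, +9, +5, -3, +2, +6
Step 2: Count signs: positive = 6, negative = 1.
Step 3: Under H0: P(positive) = 0.5, so the number of positives S ~ Bin(7, 0.5).
Step 4: Two-sided exact p-value = sum of Bin(7,0.5) probabilities at or below the observed probability = 0.125000.
Step 5: alpha = 0.05. fail to reject H0.

n_eff = 7, pos = 6, neg = 1, p = 0.125000, fail to reject H0.


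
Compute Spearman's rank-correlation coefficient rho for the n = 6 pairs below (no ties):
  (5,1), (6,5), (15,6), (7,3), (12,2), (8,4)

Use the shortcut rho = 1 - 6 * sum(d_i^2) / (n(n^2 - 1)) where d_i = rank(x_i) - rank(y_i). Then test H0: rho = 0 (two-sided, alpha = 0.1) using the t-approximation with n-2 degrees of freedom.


Step 1: Rank x and y separately (midranks; no ties here).
rank(x): 5->1, 6->2, 15->6, 7->3, 12->5, 8->4
rank(y): 1->1, 5->5, 6->6, 3->3, 2->2, 4->4
Step 2: d_i = R_x(i) - R_y(i); compute d_i^2.
  (1-1)^2=0, (2-5)^2=9, (6-6)^2=0, (3-3)^2=0, (5-2)^2=9, (4-4)^2=0
sum(d^2) = 18.
Step 3: rho = 1 - 6*18 / (6*(6^2 - 1)) = 1 - 108/210 = 0.485714.
Step 4: Under H0, t = rho * sqrt((n-2)/(1-rho^2)) = 1.1113 ~ t(4).
Step 5: Two-sided p-value from the t-distribution with 4 df = 0.328723.
Step 6: alpha = 0.1. fail to reject H0.

rho = 0.4857, p = 0.328723, fail to reject H0 at alpha = 0.1.


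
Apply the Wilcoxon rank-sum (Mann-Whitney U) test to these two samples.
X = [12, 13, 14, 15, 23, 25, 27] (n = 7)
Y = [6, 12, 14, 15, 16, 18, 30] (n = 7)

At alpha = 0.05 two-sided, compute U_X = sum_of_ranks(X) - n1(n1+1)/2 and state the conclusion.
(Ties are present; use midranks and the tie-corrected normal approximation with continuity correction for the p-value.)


Step 1: Combine and sort all 14 observations; assign midranks.
sorted (value, group): (6,Y), (12,X), (12,Y), (13,X), (14,X), (14,Y), (15,X), (15,Y), (16,Y), (18,Y), (23,X), (25,X), (27,X), (30,Y)
ranks: 6->1, 12->2.5, 12->2.5, 13->4, 14->5.5, 14->5.5, 15->7.5, 15->7.5, 16->9, 18->10, 23->11, 25->12, 27->13, 30->14
Step 2: Rank sum for X: R1 = 2.5 + 4 + 5.5 + 7.5 + 11 + 12 + 13 = 55.5.
Step 3: U_X = R1 - n1(n1+1)/2 = 55.5 - 7*8/2 = 55.5 - 28 = 27.5.
       U_Y = n1*n2 - U_X = 49 - 27.5 = 21.5.
Step 4: Ties are present, so use the tie-corrected normal approximation (with continuity correction) for the p-value.
Step 5: p-value = 0.748592; compare to alpha = 0.05. fail to reject H0.

U_X = 27.5, p = 0.748592, fail to reject H0 at alpha = 0.05.


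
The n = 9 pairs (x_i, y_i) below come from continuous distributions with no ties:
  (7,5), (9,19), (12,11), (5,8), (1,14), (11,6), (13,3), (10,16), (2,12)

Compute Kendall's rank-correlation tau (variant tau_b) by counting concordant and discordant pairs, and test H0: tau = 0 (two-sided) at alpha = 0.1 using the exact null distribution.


Step 1: Enumerate the 36 unordered pairs (i,j) with i<j and classify each by sign(x_j-x_i) * sign(y_j-y_i).
  (1,2):dx=+2,dy=+14->C; (1,3):dx=+5,dy=+6->C; (1,4):dx=-2,dy=+3->D; (1,5):dx=-6,dy=+9->D
  (1,6):dx=+4,dy=+1->C; (1,7):dx=+6,dy=-2->D; (1,8):dx=+3,dy=+11->C; (1,9):dx=-5,dy=+7->D
  (2,3):dx=+3,dy=-8->D; (2,4):dx=-4,dy=-11->C; (2,5):dx=-8,dy=-5->C; (2,6):dx=+2,dy=-13->D
  (2,7):dx=+4,dy=-16->D; (2,8):dx=+1,dy=-3->D; (2,9):dx=-7,dy=-7->C; (3,4):dx=-7,dy=-3->C
  (3,5):dx=-11,dy=+3->D; (3,6):dx=-1,dy=-5->C; (3,7):dx=+1,dy=-8->D; (3,8):dx=-2,dy=+5->D
  (3,9):dx=-10,dy=+1->D; (4,5):dx=-4,dy=+6->D; (4,6):dx=+6,dy=-2->D; (4,7):dx=+8,dy=-5->D
  (4,8):dx=+5,dy=+8->C; (4,9):dx=-3,dy=+4->D; (5,6):dx=+10,dy=-8->D; (5,7):dx=+12,dy=-11->D
  (5,8):dx=+9,dy=+2->C; (5,9):dx=+1,dy=-2->D; (6,7):dx=+2,dy=-3->D; (6,8):dx=-1,dy=+10->D
  (6,9):dx=-9,dy=+6->D; (7,8):dx=-3,dy=+13->D; (7,9):dx=-11,dy=+9->D; (8,9):dx=-8,dy=-4->C
Step 2: C = 12, D = 24, total pairs = 36.
Step 3: tau = (C - D)/(n(n-1)/2) = (12 - 24)/36 = -0.333333.
Step 4: Exact two-sided p-value (enumerate n! = 362880 permutations of y under H0): p = 0.259518.
Step 5: alpha = 0.1. fail to reject H0.

tau_b = -0.3333 (C=12, D=24), p = 0.259518, fail to reject H0.


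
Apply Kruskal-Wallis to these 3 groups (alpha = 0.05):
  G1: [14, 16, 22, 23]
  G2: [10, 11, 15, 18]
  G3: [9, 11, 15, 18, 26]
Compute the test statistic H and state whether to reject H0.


Step 1: Combine all N = 13 observations and assign midranks.
sorted (value, group, rank): (9,G3,1), (10,G2,2), (11,G2,3.5), (11,G3,3.5), (14,G1,5), (15,G2,6.5), (15,G3,6.5), (16,G1,8), (18,G2,9.5), (18,G3,9.5), (22,G1,11), (23,G1,12), (26,G3,13)
Step 2: Sum ranks within each group.
R_1 = 36 (n_1 = 4)
R_2 = 21.5 (n_2 = 4)
R_3 = 33.5 (n_3 = 5)
Step 3: H = 12/(N(N+1)) * sum(R_i^2/n_i) - 3(N+1)
     = 12/(13*14) * (36^2/4 + 21.5^2/4 + 33.5^2/5) - 3*14
     = 0.065934 * 664.013 - 42
     = 1.781044.
Step 4: Ties present; correction factor C = 1 - 18/(13^3 - 13) = 0.991758. Corrected H = 1.781044 / 0.991758 = 1.795845.
Step 5: Under H0, H ~ chi^2(2); p-value = 0.407415.
Step 6: alpha = 0.05. fail to reject H0.

H = 1.7958, df = 2, p = 0.407415, fail to reject H0.


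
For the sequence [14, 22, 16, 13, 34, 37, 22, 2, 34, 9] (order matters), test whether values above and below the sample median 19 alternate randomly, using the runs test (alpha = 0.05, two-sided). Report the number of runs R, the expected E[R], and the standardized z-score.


Step 1: Compute median = 19; label A = above, B = below.
Labels in order: BABBAAABAB  (n_A = 5, n_B = 5)
Step 2: Count runs R = 7.
Step 3: Under H0 (random ordering), E[R] = 2*n_A*n_B/(n_A+n_B) + 1 = 2*5*5/10 + 1 = 6.0000.
        Var[R] = 2*n_A*n_B*(2*n_A*n_B - n_A - n_B) / ((n_A+n_B)^2 * (n_A+n_B-1)) = 2000/900 = 2.2222.
        SD[R] = 1.4907.
Step 4: Continuity-corrected z = (R - 0.5 - E[R]) / SD[R] = (7 - 0.5 - 6.0000) / 1.4907 = 0.3354.
Step 5: Two-sided p-value via normal approximation = 2*(1 - Phi(|z|)) = 0.737316.
Step 6: alpha = 0.05. fail to reject H0.

R = 7, z = 0.3354, p = 0.737316, fail to reject H0.


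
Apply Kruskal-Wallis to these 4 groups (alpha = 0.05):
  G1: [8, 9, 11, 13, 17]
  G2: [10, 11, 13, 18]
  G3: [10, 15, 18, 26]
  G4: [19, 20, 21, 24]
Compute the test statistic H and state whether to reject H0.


Step 1: Combine all N = 17 observations and assign midranks.
sorted (value, group, rank): (8,G1,1), (9,G1,2), (10,G2,3.5), (10,G3,3.5), (11,G1,5.5), (11,G2,5.5), (13,G1,7.5), (13,G2,7.5), (15,G3,9), (17,G1,10), (18,G2,11.5), (18,G3,11.5), (19,G4,13), (20,G4,14), (21,G4,15), (24,G4,16), (26,G3,17)
Step 2: Sum ranks within each group.
R_1 = 26 (n_1 = 5)
R_2 = 28 (n_2 = 4)
R_3 = 41 (n_3 = 4)
R_4 = 58 (n_4 = 4)
Step 3: H = 12/(N(N+1)) * sum(R_i^2/n_i) - 3(N+1)
     = 12/(17*18) * (26^2/5 + 28^2/4 + 41^2/4 + 58^2/4) - 3*18
     = 0.039216 * 1592.45 - 54
     = 8.449020.
Step 4: Ties present; correction factor C = 1 - 24/(17^3 - 17) = 0.995098. Corrected H = 8.449020 / 0.995098 = 8.490640.
Step 5: Under H0, H ~ chi^2(3); p-value = 0.036889.
Step 6: alpha = 0.05. reject H0.

H = 8.4906, df = 3, p = 0.036889, reject H0.


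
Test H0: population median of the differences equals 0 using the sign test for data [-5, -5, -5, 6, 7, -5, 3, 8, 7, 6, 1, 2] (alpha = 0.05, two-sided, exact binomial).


Step 1: Discard zero differences. Original n = 12; n_eff = number of nonzero differences = 12.
Nonzero differences (with sign): -5, -5, -5, +6, +7, -5, +3, +8, +7, +6, +1, +2
Step 2: Count signs: positive = 8, negative = 4.
Step 3: Under H0: P(positive) = 0.5, so the number of positives S ~ Bin(12, 0.5).
Step 4: Two-sided exact p-value = sum of Bin(12,0.5) probabilities at or below the observed probability = 0.387695.
Step 5: alpha = 0.05. fail to reject H0.

n_eff = 12, pos = 8, neg = 4, p = 0.387695, fail to reject H0.


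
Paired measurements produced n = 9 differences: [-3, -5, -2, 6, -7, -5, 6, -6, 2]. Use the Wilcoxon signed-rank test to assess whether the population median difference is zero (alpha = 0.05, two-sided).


Step 1: Drop any zero differences (none here) and take |d_i|.
|d| = [3, 5, 2, 6, 7, 5, 6, 6, 2]
Step 2: Midrank |d_i| (ties get averaged ranks).
ranks: |3|->3, |5|->4.5, |2|->1.5, |6|->7, |7|->9, |5|->4.5, |6|->7, |6|->7, |2|->1.5
Step 3: Attach original signs; sum ranks with positive sign and with negative sign.
W+ = 7 + 7 + 1.5 = 15.5
W- = 3 + 4.5 + 1.5 + 9 + 4.5 + 7 = 29.5
(Check: W+ + W- = 45 should equal n(n+1)/2 = 45.)
Step 4: Test statistic W = min(W+, W-) = 15.5.
Step 5: Ties in |d|, so use the tie-corrected normal approximation.
        E[W] = n(n+1)/4 = 9*10/4 = 22.5.
        Tie groups: |d|=2 (t=2), |d|=5 (t=2), |d|=6 (t=3); sum(t^3 - t) = 36.
        Var[W] = n(n+1)(2n+1)/24 - sum(t^3-t)/48 = 1710/24 - 36/48 = 70.5.
        z = (W - E[W]) / sqrt(Var[W]) = (15.5 - 22.5) / 8.3964 = -0.8337.
        Two-sided p = 2*Phi(z) = 0.404457.
Step 6: alpha = 0.05. fail to reject H0.

W+ = 15.5, W- = 29.5, W = min = 15.5, p = 0.404457, fail to reject H0.


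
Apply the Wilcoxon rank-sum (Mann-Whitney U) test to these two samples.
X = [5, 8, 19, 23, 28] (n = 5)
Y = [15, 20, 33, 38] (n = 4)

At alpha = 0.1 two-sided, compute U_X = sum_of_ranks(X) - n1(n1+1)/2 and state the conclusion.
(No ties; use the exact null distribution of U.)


Step 1: Combine and sort all 9 observations; assign midranks.
sorted (value, group): (5,X), (8,X), (15,Y), (19,X), (20,Y), (23,X), (28,X), (33,Y), (38,Y)
ranks: 5->1, 8->2, 15->3, 19->4, 20->5, 23->6, 28->7, 33->8, 38->9
Step 2: Rank sum for X: R1 = 1 + 2 + 4 + 6 + 7 = 20.
Step 3: U_X = R1 - n1(n1+1)/2 = 20 - 5*6/2 = 20 - 15 = 5.
       U_Y = n1*n2 - U_X = 20 - 5 = 15.
Step 4: No ties, so the exact null distribution of U (based on enumerating the C(9,5) = 126 equally likely rank assignments) gives the two-sided p-value.
Step 5: p-value = 0.285714; compare to alpha = 0.1. fail to reject H0.

U_X = 5, p = 0.285714, fail to reject H0 at alpha = 0.1.


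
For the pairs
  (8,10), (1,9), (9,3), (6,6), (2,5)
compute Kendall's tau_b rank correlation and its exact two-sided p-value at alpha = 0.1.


Step 1: Enumerate the 10 unordered pairs (i,j) with i<j and classify each by sign(x_j-x_i) * sign(y_j-y_i).
  (1,2):dx=-7,dy=-1->C; (1,3):dx=+1,dy=-7->D; (1,4):dx=-2,dy=-4->C; (1,5):dx=-6,dy=-5->C
  (2,3):dx=+8,dy=-6->D; (2,4):dx=+5,dy=-3->D; (2,5):dx=+1,dy=-4->D; (3,4):dx=-3,dy=+3->D
  (3,5):dx=-7,dy=+2->D; (4,5):dx=-4,dy=-1->C
Step 2: C = 4, D = 6, total pairs = 10.
Step 3: tau = (C - D)/(n(n-1)/2) = (4 - 6)/10 = -0.200000.
Step 4: Exact two-sided p-value (enumerate n! = 120 permutations of y under H0): p = 0.816667.
Step 5: alpha = 0.1. fail to reject H0.

tau_b = -0.2000 (C=4, D=6), p = 0.816667, fail to reject H0.


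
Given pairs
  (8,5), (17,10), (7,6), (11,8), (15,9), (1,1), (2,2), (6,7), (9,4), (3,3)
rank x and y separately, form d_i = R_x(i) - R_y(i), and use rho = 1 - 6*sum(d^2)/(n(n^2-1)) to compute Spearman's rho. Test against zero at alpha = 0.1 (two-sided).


Step 1: Rank x and y separately (midranks; no ties here).
rank(x): 8->6, 17->10, 7->5, 11->8, 15->9, 1->1, 2->2, 6->4, 9->7, 3->3
rank(y): 5->5, 10->10, 6->6, 8->8, 9->9, 1->1, 2->2, 7->7, 4->4, 3->3
Step 2: d_i = R_x(i) - R_y(i); compute d_i^2.
  (6-5)^2=1, (10-10)^2=0, (5-6)^2=1, (8-8)^2=0, (9-9)^2=0, (1-1)^2=0, (2-2)^2=0, (4-7)^2=9, (7-4)^2=9, (3-3)^2=0
sum(d^2) = 20.
Step 3: rho = 1 - 6*20 / (10*(10^2 - 1)) = 1 - 120/990 = 0.878788.
Step 4: Under H0, t = rho * sqrt((n-2)/(1-rho^2)) = 5.2086 ~ t(8).
Step 5: Two-sided p-value from the t-distribution with 8 df = 0.000814.
Step 6: alpha = 0.1. reject H0.

rho = 0.8788, p = 0.000814, reject H0 at alpha = 0.1.


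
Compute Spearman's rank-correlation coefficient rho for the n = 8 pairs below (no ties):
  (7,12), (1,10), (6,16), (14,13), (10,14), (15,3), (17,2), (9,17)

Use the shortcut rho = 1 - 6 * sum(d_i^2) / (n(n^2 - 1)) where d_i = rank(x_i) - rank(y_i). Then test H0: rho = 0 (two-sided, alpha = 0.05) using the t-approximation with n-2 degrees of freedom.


Step 1: Rank x and y separately (midranks; no ties here).
rank(x): 7->3, 1->1, 6->2, 14->6, 10->5, 15->7, 17->8, 9->4
rank(y): 12->4, 10->3, 16->7, 13->5, 14->6, 3->2, 2->1, 17->8
Step 2: d_i = R_x(i) - R_y(i); compute d_i^2.
  (3-4)^2=1, (1-3)^2=4, (2-7)^2=25, (6-5)^2=1, (5-6)^2=1, (7-2)^2=25, (8-1)^2=49, (4-8)^2=16
sum(d^2) = 122.
Step 3: rho = 1 - 6*122 / (8*(8^2 - 1)) = 1 - 732/504 = -0.452381.
Step 4: Under H0, t = rho * sqrt((n-2)/(1-rho^2)) = -1.2425 ~ t(6).
Step 5: Two-sided p-value from the t-distribution with 6 df = 0.260405.
Step 6: alpha = 0.05. fail to reject H0.

rho = -0.4524, p = 0.260405, fail to reject H0 at alpha = 0.05.


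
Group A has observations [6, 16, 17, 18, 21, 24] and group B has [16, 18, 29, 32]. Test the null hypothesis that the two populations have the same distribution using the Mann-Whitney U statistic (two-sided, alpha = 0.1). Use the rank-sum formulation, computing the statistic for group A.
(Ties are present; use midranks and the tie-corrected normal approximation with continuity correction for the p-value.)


Step 1: Combine and sort all 10 observations; assign midranks.
sorted (value, group): (6,X), (16,X), (16,Y), (17,X), (18,X), (18,Y), (21,X), (24,X), (29,Y), (32,Y)
ranks: 6->1, 16->2.5, 16->2.5, 17->4, 18->5.5, 18->5.5, 21->7, 24->8, 29->9, 32->10
Step 2: Rank sum for X: R1 = 1 + 2.5 + 4 + 5.5 + 7 + 8 = 28.
Step 3: U_X = R1 - n1(n1+1)/2 = 28 - 6*7/2 = 28 - 21 = 7.
       U_Y = n1*n2 - U_X = 24 - 7 = 17.
Step 4: Ties are present, so use the tie-corrected normal approximation (with continuity correction) for the p-value.
Step 5: p-value = 0.334409; compare to alpha = 0.1. fail to reject H0.

U_X = 7, p = 0.334409, fail to reject H0 at alpha = 0.1.


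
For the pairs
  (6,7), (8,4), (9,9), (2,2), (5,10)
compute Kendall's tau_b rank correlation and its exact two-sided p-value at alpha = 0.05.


Step 1: Enumerate the 10 unordered pairs (i,j) with i<j and classify each by sign(x_j-x_i) * sign(y_j-y_i).
  (1,2):dx=+2,dy=-3->D; (1,3):dx=+3,dy=+2->C; (1,4):dx=-4,dy=-5->C; (1,5):dx=-1,dy=+3->D
  (2,3):dx=+1,dy=+5->C; (2,4):dx=-6,dy=-2->C; (2,5):dx=-3,dy=+6->D; (3,4):dx=-7,dy=-7->C
  (3,5):dx=-4,dy=+1->D; (4,5):dx=+3,dy=+8->C
Step 2: C = 6, D = 4, total pairs = 10.
Step 3: tau = (C - D)/(n(n-1)/2) = (6 - 4)/10 = 0.200000.
Step 4: Exact two-sided p-value (enumerate n! = 120 permutations of y under H0): p = 0.816667.
Step 5: alpha = 0.05. fail to reject H0.

tau_b = 0.2000 (C=6, D=4), p = 0.816667, fail to reject H0.


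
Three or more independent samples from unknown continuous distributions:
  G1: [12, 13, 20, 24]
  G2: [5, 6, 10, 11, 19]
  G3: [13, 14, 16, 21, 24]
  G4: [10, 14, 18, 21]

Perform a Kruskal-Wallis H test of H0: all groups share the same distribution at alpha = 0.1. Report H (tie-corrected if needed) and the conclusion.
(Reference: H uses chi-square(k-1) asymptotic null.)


Step 1: Combine all N = 18 observations and assign midranks.
sorted (value, group, rank): (5,G2,1), (6,G2,2), (10,G2,3.5), (10,G4,3.5), (11,G2,5), (12,G1,6), (13,G1,7.5), (13,G3,7.5), (14,G3,9.5), (14,G4,9.5), (16,G3,11), (18,G4,12), (19,G2,13), (20,G1,14), (21,G3,15.5), (21,G4,15.5), (24,G1,17.5), (24,G3,17.5)
Step 2: Sum ranks within each group.
R_1 = 45 (n_1 = 4)
R_2 = 24.5 (n_2 = 5)
R_3 = 61 (n_3 = 5)
R_4 = 40.5 (n_4 = 4)
Step 3: H = 12/(N(N+1)) * sum(R_i^2/n_i) - 3(N+1)
     = 12/(18*19) * (45^2/4 + 24.5^2/5 + 61^2/5 + 40.5^2/4) - 3*19
     = 0.035088 * 1780.56 - 57
     = 5.475877.
Step 4: Ties present; correction factor C = 1 - 30/(18^3 - 18) = 0.994840. Corrected H = 5.475877 / 0.994840 = 5.504279.
Step 5: Under H0, H ~ chi^2(3); p-value = 0.138383.
Step 6: alpha = 0.1. fail to reject H0.

H = 5.5043, df = 3, p = 0.138383, fail to reject H0.


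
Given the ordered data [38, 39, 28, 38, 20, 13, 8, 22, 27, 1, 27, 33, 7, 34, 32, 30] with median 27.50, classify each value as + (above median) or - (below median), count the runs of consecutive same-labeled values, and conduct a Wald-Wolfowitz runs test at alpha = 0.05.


Step 1: Compute median = 27.50; label A = above, B = below.
Labels in order: AAAABBBBBBBABAAA  (n_A = 8, n_B = 8)
Step 2: Count runs R = 5.
Step 3: Under H0 (random ordering), E[R] = 2*n_A*n_B/(n_A+n_B) + 1 = 2*8*8/16 + 1 = 9.0000.
        Var[R] = 2*n_A*n_B*(2*n_A*n_B - n_A - n_B) / ((n_A+n_B)^2 * (n_A+n_B-1)) = 14336/3840 = 3.7333.
        SD[R] = 1.9322.
Step 4: Continuity-corrected z = (R + 0.5 - E[R]) / SD[R] = (5 + 0.5 - 9.0000) / 1.9322 = -1.8114.
Step 5: Two-sided p-value via normal approximation = 2*(1 - Phi(|z|)) = 0.070076.
Step 6: alpha = 0.05. fail to reject H0.

R = 5, z = -1.8114, p = 0.070076, fail to reject H0.


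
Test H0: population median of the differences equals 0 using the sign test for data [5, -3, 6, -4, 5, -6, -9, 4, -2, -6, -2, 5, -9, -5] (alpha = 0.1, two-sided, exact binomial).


Step 1: Discard zero differences. Original n = 14; n_eff = number of nonzero differences = 14.
Nonzero differences (with sign): +5, -3, +6, -4, +5, -6, -9, +4, -2, -6, -2, +5, -9, -5
Step 2: Count signs: positive = 5, negative = 9.
Step 3: Under H0: P(positive) = 0.5, so the number of positives S ~ Bin(14, 0.5).
Step 4: Two-sided exact p-value = sum of Bin(14,0.5) probabilities at or below the observed probability = 0.423950.
Step 5: alpha = 0.1. fail to reject H0.

n_eff = 14, pos = 5, neg = 9, p = 0.423950, fail to reject H0.


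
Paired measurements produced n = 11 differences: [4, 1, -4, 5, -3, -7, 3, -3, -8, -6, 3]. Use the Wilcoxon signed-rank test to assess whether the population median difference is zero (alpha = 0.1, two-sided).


Step 1: Drop any zero differences (none here) and take |d_i|.
|d| = [4, 1, 4, 5, 3, 7, 3, 3, 8, 6, 3]
Step 2: Midrank |d_i| (ties get averaged ranks).
ranks: |4|->6.5, |1|->1, |4|->6.5, |5|->8, |3|->3.5, |7|->10, |3|->3.5, |3|->3.5, |8|->11, |6|->9, |3|->3.5
Step 3: Attach original signs; sum ranks with positive sign and with negative sign.
W+ = 6.5 + 1 + 8 + 3.5 + 3.5 = 22.5
W- = 6.5 + 3.5 + 10 + 3.5 + 11 + 9 = 43.5
(Check: W+ + W- = 66 should equal n(n+1)/2 = 66.)
Step 4: Test statistic W = min(W+, W-) = 22.5.
Step 5: Ties in |d|, so use the tie-corrected normal approximation.
        E[W] = n(n+1)/4 = 11*12/4 = 33.
        Tie groups: |d|=3 (t=4), |d|=4 (t=2); sum(t^3 - t) = 66.
        Var[W] = n(n+1)(2n+1)/24 - sum(t^3-t)/48 = 3036/24 - 66/48 = 125.125.
        z = (W - E[W]) / sqrt(Var[W]) = (22.5 - 33) / 11.1859 = -0.9387.
        Two-sided p = 2*Phi(z) = 0.347895.
Step 6: alpha = 0.1. fail to reject H0.

W+ = 22.5, W- = 43.5, W = min = 22.5, p = 0.347895, fail to reject H0.


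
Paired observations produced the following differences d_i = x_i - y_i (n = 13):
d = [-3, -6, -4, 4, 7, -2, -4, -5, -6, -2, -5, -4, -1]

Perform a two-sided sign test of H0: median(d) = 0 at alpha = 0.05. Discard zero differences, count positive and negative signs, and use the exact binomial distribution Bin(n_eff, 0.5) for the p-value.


Step 1: Discard zero differences. Original n = 13; n_eff = number of nonzero differences = 13.
Nonzero differences (with sign): -3, -6, -4, +4, +7, -2, -4, -5, -6, -2, -5, -4, -1
Step 2: Count signs: positive = 2, negative = 11.
Step 3: Under H0: P(positive) = 0.5, so the number of positives S ~ Bin(13, 0.5).
Step 4: Two-sided exact p-value = sum of Bin(13,0.5) probabilities at or below the observed probability = 0.022461.
Step 5: alpha = 0.05. reject H0.

n_eff = 13, pos = 2, neg = 11, p = 0.022461, reject H0.


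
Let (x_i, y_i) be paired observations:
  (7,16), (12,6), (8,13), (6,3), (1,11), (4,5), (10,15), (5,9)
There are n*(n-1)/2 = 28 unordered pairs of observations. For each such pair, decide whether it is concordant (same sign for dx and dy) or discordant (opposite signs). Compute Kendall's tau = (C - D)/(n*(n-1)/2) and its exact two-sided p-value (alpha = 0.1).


Step 1: Enumerate the 28 unordered pairs (i,j) with i<j and classify each by sign(x_j-x_i) * sign(y_j-y_i).
  (1,2):dx=+5,dy=-10->D; (1,3):dx=+1,dy=-3->D; (1,4):dx=-1,dy=-13->C; (1,5):dx=-6,dy=-5->C
  (1,6):dx=-3,dy=-11->C; (1,7):dx=+3,dy=-1->D; (1,8):dx=-2,dy=-7->C; (2,3):dx=-4,dy=+7->D
  (2,4):dx=-6,dy=-3->C; (2,5):dx=-11,dy=+5->D; (2,6):dx=-8,dy=-1->C; (2,7):dx=-2,dy=+9->D
  (2,8):dx=-7,dy=+3->D; (3,4):dx=-2,dy=-10->C; (3,5):dx=-7,dy=-2->C; (3,6):dx=-4,dy=-8->C
  (3,7):dx=+2,dy=+2->C; (3,8):dx=-3,dy=-4->C; (4,5):dx=-5,dy=+8->D; (4,6):dx=-2,dy=+2->D
  (4,7):dx=+4,dy=+12->C; (4,8):dx=-1,dy=+6->D; (5,6):dx=+3,dy=-6->D; (5,7):dx=+9,dy=+4->C
  (5,8):dx=+4,dy=-2->D; (6,7):dx=+6,dy=+10->C; (6,8):dx=+1,dy=+4->C; (7,8):dx=-5,dy=-6->C
Step 2: C = 16, D = 12, total pairs = 28.
Step 3: tau = (C - D)/(n(n-1)/2) = (16 - 12)/28 = 0.142857.
Step 4: Exact two-sided p-value (enumerate n! = 40320 permutations of y under H0): p = 0.719544.
Step 5: alpha = 0.1. fail to reject H0.

tau_b = 0.1429 (C=16, D=12), p = 0.719544, fail to reject H0.


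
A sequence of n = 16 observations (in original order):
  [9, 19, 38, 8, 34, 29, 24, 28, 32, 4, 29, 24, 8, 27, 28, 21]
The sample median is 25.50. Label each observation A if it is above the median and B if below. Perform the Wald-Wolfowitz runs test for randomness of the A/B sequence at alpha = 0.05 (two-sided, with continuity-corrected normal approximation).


Step 1: Compute median = 25.50; label A = above, B = below.
Labels in order: BBABAABAABABBAAB  (n_A = 8, n_B = 8)
Step 2: Count runs R = 11.
Step 3: Under H0 (random ordering), E[R] = 2*n_A*n_B/(n_A+n_B) + 1 = 2*8*8/16 + 1 = 9.0000.
        Var[R] = 2*n_A*n_B*(2*n_A*n_B - n_A - n_B) / ((n_A+n_B)^2 * (n_A+n_B-1)) = 14336/3840 = 3.7333.
        SD[R] = 1.9322.
Step 4: Continuity-corrected z = (R - 0.5 - E[R]) / SD[R] = (11 - 0.5 - 9.0000) / 1.9322 = 0.7763.
Step 5: Two-sided p-value via normal approximation = 2*(1 - Phi(|z|)) = 0.437558.
Step 6: alpha = 0.05. fail to reject H0.

R = 11, z = 0.7763, p = 0.437558, fail to reject H0.


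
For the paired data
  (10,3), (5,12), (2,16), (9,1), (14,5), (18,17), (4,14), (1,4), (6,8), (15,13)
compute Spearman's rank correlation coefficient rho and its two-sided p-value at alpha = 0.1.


Step 1: Rank x and y separately (midranks; no ties here).
rank(x): 10->7, 5->4, 2->2, 9->6, 14->8, 18->10, 4->3, 1->1, 6->5, 15->9
rank(y): 3->2, 12->6, 16->9, 1->1, 5->4, 17->10, 14->8, 4->3, 8->5, 13->7
Step 2: d_i = R_x(i) - R_y(i); compute d_i^2.
  (7-2)^2=25, (4-6)^2=4, (2-9)^2=49, (6-1)^2=25, (8-4)^2=16, (10-10)^2=0, (3-8)^2=25, (1-3)^2=4, (5-5)^2=0, (9-7)^2=4
sum(d^2) = 152.
Step 3: rho = 1 - 6*152 / (10*(10^2 - 1)) = 1 - 912/990 = 0.078788.
Step 4: Under H0, t = rho * sqrt((n-2)/(1-rho^2)) = 0.2235 ~ t(8).
Step 5: Two-sided p-value from the t-distribution with 8 df = 0.828717.
Step 6: alpha = 0.1. fail to reject H0.

rho = 0.0788, p = 0.828717, fail to reject H0 at alpha = 0.1.


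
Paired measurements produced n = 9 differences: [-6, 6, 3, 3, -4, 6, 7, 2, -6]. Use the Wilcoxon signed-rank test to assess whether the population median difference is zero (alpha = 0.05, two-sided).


Step 1: Drop any zero differences (none here) and take |d_i|.
|d| = [6, 6, 3, 3, 4, 6, 7, 2, 6]
Step 2: Midrank |d_i| (ties get averaged ranks).
ranks: |6|->6.5, |6|->6.5, |3|->2.5, |3|->2.5, |4|->4, |6|->6.5, |7|->9, |2|->1, |6|->6.5
Step 3: Attach original signs; sum ranks with positive sign and with negative sign.
W+ = 6.5 + 2.5 + 2.5 + 6.5 + 9 + 1 = 28
W- = 6.5 + 4 + 6.5 = 17
(Check: W+ + W- = 45 should equal n(n+1)/2 = 45.)
Step 4: Test statistic W = min(W+, W-) = 17.
Step 5: Ties in |d|, so use the tie-corrected normal approximation.
        E[W] = n(n+1)/4 = 9*10/4 = 22.5.
        Tie groups: |d|=3 (t=2), |d|=6 (t=4); sum(t^3 - t) = 66.
        Var[W] = n(n+1)(2n+1)/24 - sum(t^3-t)/48 = 1710/24 - 66/48 = 69.875.
        z = (W - E[W]) / sqrt(Var[W]) = (17 - 22.5) / 8.3591 = -0.6580.
        Two-sided p = 2*Phi(z) = 0.510562.
Step 6: alpha = 0.05. fail to reject H0.

W+ = 28, W- = 17, W = min = 17, p = 0.510562, fail to reject H0.


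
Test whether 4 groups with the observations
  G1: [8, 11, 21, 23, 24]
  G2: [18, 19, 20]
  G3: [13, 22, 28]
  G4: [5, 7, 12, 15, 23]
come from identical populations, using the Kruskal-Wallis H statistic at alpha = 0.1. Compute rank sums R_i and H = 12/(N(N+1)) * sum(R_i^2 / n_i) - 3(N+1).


Step 1: Combine all N = 16 observations and assign midranks.
sorted (value, group, rank): (5,G4,1), (7,G4,2), (8,G1,3), (11,G1,4), (12,G4,5), (13,G3,6), (15,G4,7), (18,G2,8), (19,G2,9), (20,G2,10), (21,G1,11), (22,G3,12), (23,G1,13.5), (23,G4,13.5), (24,G1,15), (28,G3,16)
Step 2: Sum ranks within each group.
R_1 = 46.5 (n_1 = 5)
R_2 = 27 (n_2 = 3)
R_3 = 34 (n_3 = 3)
R_4 = 28.5 (n_4 = 5)
Step 3: H = 12/(N(N+1)) * sum(R_i^2/n_i) - 3(N+1)
     = 12/(16*17) * (46.5^2/5 + 27^2/3 + 34^2/3 + 28.5^2/5) - 3*17
     = 0.044118 * 1223.23 - 51
     = 2.966176.
Step 4: Ties present; correction factor C = 1 - 6/(16^3 - 16) = 0.998529. Corrected H = 2.966176 / 0.998529 = 2.970545.
Step 5: Under H0, H ~ chi^2(3); p-value = 0.396189.
Step 6: alpha = 0.1. fail to reject H0.

H = 2.9705, df = 3, p = 0.396189, fail to reject H0.


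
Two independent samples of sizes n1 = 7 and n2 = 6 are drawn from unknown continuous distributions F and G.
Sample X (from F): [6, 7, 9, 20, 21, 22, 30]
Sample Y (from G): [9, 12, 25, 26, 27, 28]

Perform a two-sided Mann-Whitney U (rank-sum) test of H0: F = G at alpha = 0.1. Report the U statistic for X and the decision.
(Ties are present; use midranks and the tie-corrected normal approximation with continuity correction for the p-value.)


Step 1: Combine and sort all 13 observations; assign midranks.
sorted (value, group): (6,X), (7,X), (9,X), (9,Y), (12,Y), (20,X), (21,X), (22,X), (25,Y), (26,Y), (27,Y), (28,Y), (30,X)
ranks: 6->1, 7->2, 9->3.5, 9->3.5, 12->5, 20->6, 21->7, 22->8, 25->9, 26->10, 27->11, 28->12, 30->13
Step 2: Rank sum for X: R1 = 1 + 2 + 3.5 + 6 + 7 + 8 + 13 = 40.5.
Step 3: U_X = R1 - n1(n1+1)/2 = 40.5 - 7*8/2 = 40.5 - 28 = 12.5.
       U_Y = n1*n2 - U_X = 42 - 12.5 = 29.5.
Step 4: Ties are present, so use the tie-corrected normal approximation (with continuity correction) for the p-value.
Step 5: p-value = 0.252445; compare to alpha = 0.1. fail to reject H0.

U_X = 12.5, p = 0.252445, fail to reject H0 at alpha = 0.1.


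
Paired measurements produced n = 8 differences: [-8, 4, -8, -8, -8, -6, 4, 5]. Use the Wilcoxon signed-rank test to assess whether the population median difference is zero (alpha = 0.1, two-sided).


Step 1: Drop any zero differences (none here) and take |d_i|.
|d| = [8, 4, 8, 8, 8, 6, 4, 5]
Step 2: Midrank |d_i| (ties get averaged ranks).
ranks: |8|->6.5, |4|->1.5, |8|->6.5, |8|->6.5, |8|->6.5, |6|->4, |4|->1.5, |5|->3
Step 3: Attach original signs; sum ranks with positive sign and with negative sign.
W+ = 1.5 + 1.5 + 3 = 6
W- = 6.5 + 6.5 + 6.5 + 6.5 + 4 = 30
(Check: W+ + W- = 36 should equal n(n+1)/2 = 36.)
Step 4: Test statistic W = min(W+, W-) = 6.
Step 5: Ties in |d|, so use the tie-corrected normal approximation.
        E[W] = n(n+1)/4 = 8*9/4 = 18.
        Tie groups: |d|=4 (t=2), |d|=8 (t=4); sum(t^3 - t) = 66.
        Var[W] = n(n+1)(2n+1)/24 - sum(t^3-t)/48 = 1224/24 - 66/48 = 49.625.
        z = (W - E[W]) / sqrt(Var[W]) = (6 - 18) / 7.0445 = -1.7035.
        Two-sided p = 2*Phi(z) = 0.088483.
Step 6: alpha = 0.1. reject H0.

W+ = 6, W- = 30, W = min = 6, p = 0.088483, reject H0.


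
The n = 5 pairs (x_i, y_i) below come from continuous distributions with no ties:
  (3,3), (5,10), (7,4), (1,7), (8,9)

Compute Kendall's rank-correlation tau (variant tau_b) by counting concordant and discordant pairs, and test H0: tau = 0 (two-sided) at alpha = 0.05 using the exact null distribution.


Step 1: Enumerate the 10 unordered pairs (i,j) with i<j and classify each by sign(x_j-x_i) * sign(y_j-y_i).
  (1,2):dx=+2,dy=+7->C; (1,3):dx=+4,dy=+1->C; (1,4):dx=-2,dy=+4->D; (1,5):dx=+5,dy=+6->C
  (2,3):dx=+2,dy=-6->D; (2,4):dx=-4,dy=-3->C; (2,5):dx=+3,dy=-1->D; (3,4):dx=-6,dy=+3->D
  (3,5):dx=+1,dy=+5->C; (4,5):dx=+7,dy=+2->C
Step 2: C = 6, D = 4, total pairs = 10.
Step 3: tau = (C - D)/(n(n-1)/2) = (6 - 4)/10 = 0.200000.
Step 4: Exact two-sided p-value (enumerate n! = 120 permutations of y under H0): p = 0.816667.
Step 5: alpha = 0.05. fail to reject H0.

tau_b = 0.2000 (C=6, D=4), p = 0.816667, fail to reject H0.


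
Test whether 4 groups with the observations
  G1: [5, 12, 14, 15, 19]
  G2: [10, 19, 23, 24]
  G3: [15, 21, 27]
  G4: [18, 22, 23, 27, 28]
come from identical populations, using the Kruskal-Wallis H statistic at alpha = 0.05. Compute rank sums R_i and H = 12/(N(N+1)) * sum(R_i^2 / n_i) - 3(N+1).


Step 1: Combine all N = 17 observations and assign midranks.
sorted (value, group, rank): (5,G1,1), (10,G2,2), (12,G1,3), (14,G1,4), (15,G1,5.5), (15,G3,5.5), (18,G4,7), (19,G1,8.5), (19,G2,8.5), (21,G3,10), (22,G4,11), (23,G2,12.5), (23,G4,12.5), (24,G2,14), (27,G3,15.5), (27,G4,15.5), (28,G4,17)
Step 2: Sum ranks within each group.
R_1 = 22 (n_1 = 5)
R_2 = 37 (n_2 = 4)
R_3 = 31 (n_3 = 3)
R_4 = 63 (n_4 = 5)
Step 3: H = 12/(N(N+1)) * sum(R_i^2/n_i) - 3(N+1)
     = 12/(17*18) * (22^2/5 + 37^2/4 + 31^2/3 + 63^2/5) - 3*18
     = 0.039216 * 1553.18 - 54
     = 6.909150.
Step 4: Ties present; correction factor C = 1 - 24/(17^3 - 17) = 0.995098. Corrected H = 6.909150 / 0.995098 = 6.943186.
Step 5: Under H0, H ~ chi^2(3); p-value = 0.073731.
Step 6: alpha = 0.05. fail to reject H0.

H = 6.9432, df = 3, p = 0.073731, fail to reject H0.


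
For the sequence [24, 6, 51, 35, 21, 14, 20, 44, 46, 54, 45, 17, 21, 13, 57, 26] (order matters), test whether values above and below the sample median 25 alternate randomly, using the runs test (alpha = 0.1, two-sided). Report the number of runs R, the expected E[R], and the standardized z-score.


Step 1: Compute median = 25; label A = above, B = below.
Labels in order: BBAABBBAAAABBBAA  (n_A = 8, n_B = 8)
Step 2: Count runs R = 6.
Step 3: Under H0 (random ordering), E[R] = 2*n_A*n_B/(n_A+n_B) + 1 = 2*8*8/16 + 1 = 9.0000.
        Var[R] = 2*n_A*n_B*(2*n_A*n_B - n_A - n_B) / ((n_A+n_B)^2 * (n_A+n_B-1)) = 14336/3840 = 3.7333.
        SD[R] = 1.9322.
Step 4: Continuity-corrected z = (R + 0.5 - E[R]) / SD[R] = (6 + 0.5 - 9.0000) / 1.9322 = -1.2939.
Step 5: Two-sided p-value via normal approximation = 2*(1 - Phi(|z|)) = 0.195709.
Step 6: alpha = 0.1. fail to reject H0.

R = 6, z = -1.2939, p = 0.195709, fail to reject H0.


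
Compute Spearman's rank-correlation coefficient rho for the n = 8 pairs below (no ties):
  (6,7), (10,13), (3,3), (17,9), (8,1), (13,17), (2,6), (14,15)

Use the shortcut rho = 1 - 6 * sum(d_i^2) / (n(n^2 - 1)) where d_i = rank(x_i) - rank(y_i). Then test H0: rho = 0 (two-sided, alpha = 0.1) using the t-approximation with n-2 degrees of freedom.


Step 1: Rank x and y separately (midranks; no ties here).
rank(x): 6->3, 10->5, 3->2, 17->8, 8->4, 13->6, 2->1, 14->7
rank(y): 7->4, 13->6, 3->2, 9->5, 1->1, 17->8, 6->3, 15->7
Step 2: d_i = R_x(i) - R_y(i); compute d_i^2.
  (3-4)^2=1, (5-6)^2=1, (2-2)^2=0, (8-5)^2=9, (4-1)^2=9, (6-8)^2=4, (1-3)^2=4, (7-7)^2=0
sum(d^2) = 28.
Step 3: rho = 1 - 6*28 / (8*(8^2 - 1)) = 1 - 168/504 = 0.666667.
Step 4: Under H0, t = rho * sqrt((n-2)/(1-rho^2)) = 2.1909 ~ t(6).
Step 5: Two-sided p-value from the t-distribution with 6 df = 0.070988.
Step 6: alpha = 0.1. reject H0.

rho = 0.6667, p = 0.070988, reject H0 at alpha = 0.1.


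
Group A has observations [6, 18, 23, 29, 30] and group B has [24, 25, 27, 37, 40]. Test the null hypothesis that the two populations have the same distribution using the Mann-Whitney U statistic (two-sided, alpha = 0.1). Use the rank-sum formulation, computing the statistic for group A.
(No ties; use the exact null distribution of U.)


Step 1: Combine and sort all 10 observations; assign midranks.
sorted (value, group): (6,X), (18,X), (23,X), (24,Y), (25,Y), (27,Y), (29,X), (30,X), (37,Y), (40,Y)
ranks: 6->1, 18->2, 23->3, 24->4, 25->5, 27->6, 29->7, 30->8, 37->9, 40->10
Step 2: Rank sum for X: R1 = 1 + 2 + 3 + 7 + 8 = 21.
Step 3: U_X = R1 - n1(n1+1)/2 = 21 - 5*6/2 = 21 - 15 = 6.
       U_Y = n1*n2 - U_X = 25 - 6 = 19.
Step 4: No ties, so the exact null distribution of U (based on enumerating the C(10,5) = 252 equally likely rank assignments) gives the two-sided p-value.
Step 5: p-value = 0.222222; compare to alpha = 0.1. fail to reject H0.

U_X = 6, p = 0.222222, fail to reject H0 at alpha = 0.1.
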